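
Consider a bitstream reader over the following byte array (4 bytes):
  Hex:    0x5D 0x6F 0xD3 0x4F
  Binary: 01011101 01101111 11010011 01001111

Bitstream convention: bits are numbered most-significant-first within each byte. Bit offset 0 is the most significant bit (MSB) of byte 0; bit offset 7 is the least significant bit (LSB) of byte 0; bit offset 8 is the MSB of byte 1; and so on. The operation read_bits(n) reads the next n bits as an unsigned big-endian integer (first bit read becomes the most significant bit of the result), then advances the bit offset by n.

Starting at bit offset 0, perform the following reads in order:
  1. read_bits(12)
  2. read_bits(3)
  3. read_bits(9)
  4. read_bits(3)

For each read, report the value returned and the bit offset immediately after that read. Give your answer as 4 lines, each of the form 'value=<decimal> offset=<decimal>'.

Answer: value=1494 offset=12
value=7 offset=15
value=467 offset=24
value=2 offset=27

Derivation:
Read 1: bits[0:12] width=12 -> value=1494 (bin 010111010110); offset now 12 = byte 1 bit 4; 20 bits remain
Read 2: bits[12:15] width=3 -> value=7 (bin 111); offset now 15 = byte 1 bit 7; 17 bits remain
Read 3: bits[15:24] width=9 -> value=467 (bin 111010011); offset now 24 = byte 3 bit 0; 8 bits remain
Read 4: bits[24:27] width=3 -> value=2 (bin 010); offset now 27 = byte 3 bit 3; 5 bits remain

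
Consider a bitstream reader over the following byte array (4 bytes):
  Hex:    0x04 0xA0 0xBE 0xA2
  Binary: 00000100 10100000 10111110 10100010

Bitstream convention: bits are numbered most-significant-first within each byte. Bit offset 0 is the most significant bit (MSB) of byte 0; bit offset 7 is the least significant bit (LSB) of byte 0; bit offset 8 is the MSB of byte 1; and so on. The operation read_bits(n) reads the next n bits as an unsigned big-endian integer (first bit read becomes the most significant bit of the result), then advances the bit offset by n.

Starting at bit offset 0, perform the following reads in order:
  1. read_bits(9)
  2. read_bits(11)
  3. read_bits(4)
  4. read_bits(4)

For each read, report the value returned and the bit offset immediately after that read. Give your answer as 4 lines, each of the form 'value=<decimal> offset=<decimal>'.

Read 1: bits[0:9] width=9 -> value=9 (bin 000001001); offset now 9 = byte 1 bit 1; 23 bits remain
Read 2: bits[9:20] width=11 -> value=523 (bin 01000001011); offset now 20 = byte 2 bit 4; 12 bits remain
Read 3: bits[20:24] width=4 -> value=14 (bin 1110); offset now 24 = byte 3 bit 0; 8 bits remain
Read 4: bits[24:28] width=4 -> value=10 (bin 1010); offset now 28 = byte 3 bit 4; 4 bits remain

Answer: value=9 offset=9
value=523 offset=20
value=14 offset=24
value=10 offset=28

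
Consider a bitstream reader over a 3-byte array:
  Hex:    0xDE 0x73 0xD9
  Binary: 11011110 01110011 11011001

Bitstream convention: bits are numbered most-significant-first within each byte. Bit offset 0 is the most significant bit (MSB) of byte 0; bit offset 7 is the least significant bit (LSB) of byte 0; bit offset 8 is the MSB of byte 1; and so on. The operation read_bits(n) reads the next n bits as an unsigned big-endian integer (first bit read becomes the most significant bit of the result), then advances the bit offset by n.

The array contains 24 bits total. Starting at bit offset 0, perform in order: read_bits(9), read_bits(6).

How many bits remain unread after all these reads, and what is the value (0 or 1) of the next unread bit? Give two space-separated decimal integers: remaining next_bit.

Read 1: bits[0:9] width=9 -> value=444 (bin 110111100); offset now 9 = byte 1 bit 1; 15 bits remain
Read 2: bits[9:15] width=6 -> value=57 (bin 111001); offset now 15 = byte 1 bit 7; 9 bits remain

Answer: 9 1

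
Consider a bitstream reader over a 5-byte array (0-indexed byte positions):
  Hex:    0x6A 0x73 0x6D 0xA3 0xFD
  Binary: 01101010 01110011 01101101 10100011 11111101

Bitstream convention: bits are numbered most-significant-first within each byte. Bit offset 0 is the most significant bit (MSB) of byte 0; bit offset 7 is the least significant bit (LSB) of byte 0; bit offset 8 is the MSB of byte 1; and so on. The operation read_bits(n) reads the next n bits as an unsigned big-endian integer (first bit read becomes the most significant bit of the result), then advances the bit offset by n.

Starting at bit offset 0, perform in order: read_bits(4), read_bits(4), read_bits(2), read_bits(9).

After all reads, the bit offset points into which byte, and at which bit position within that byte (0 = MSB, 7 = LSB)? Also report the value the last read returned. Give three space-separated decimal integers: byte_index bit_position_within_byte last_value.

Answer: 2 3 411

Derivation:
Read 1: bits[0:4] width=4 -> value=6 (bin 0110); offset now 4 = byte 0 bit 4; 36 bits remain
Read 2: bits[4:8] width=4 -> value=10 (bin 1010); offset now 8 = byte 1 bit 0; 32 bits remain
Read 3: bits[8:10] width=2 -> value=1 (bin 01); offset now 10 = byte 1 bit 2; 30 bits remain
Read 4: bits[10:19] width=9 -> value=411 (bin 110011011); offset now 19 = byte 2 bit 3; 21 bits remain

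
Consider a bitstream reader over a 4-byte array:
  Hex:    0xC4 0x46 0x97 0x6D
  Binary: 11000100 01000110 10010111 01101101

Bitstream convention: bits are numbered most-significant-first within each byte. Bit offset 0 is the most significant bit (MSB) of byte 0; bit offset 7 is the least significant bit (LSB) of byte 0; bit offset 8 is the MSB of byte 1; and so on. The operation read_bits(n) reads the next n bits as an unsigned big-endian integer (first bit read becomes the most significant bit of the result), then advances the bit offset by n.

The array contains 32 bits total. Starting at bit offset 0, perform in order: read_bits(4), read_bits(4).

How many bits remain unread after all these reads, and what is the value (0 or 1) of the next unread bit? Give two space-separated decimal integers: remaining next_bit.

Answer: 24 0

Derivation:
Read 1: bits[0:4] width=4 -> value=12 (bin 1100); offset now 4 = byte 0 bit 4; 28 bits remain
Read 2: bits[4:8] width=4 -> value=4 (bin 0100); offset now 8 = byte 1 bit 0; 24 bits remain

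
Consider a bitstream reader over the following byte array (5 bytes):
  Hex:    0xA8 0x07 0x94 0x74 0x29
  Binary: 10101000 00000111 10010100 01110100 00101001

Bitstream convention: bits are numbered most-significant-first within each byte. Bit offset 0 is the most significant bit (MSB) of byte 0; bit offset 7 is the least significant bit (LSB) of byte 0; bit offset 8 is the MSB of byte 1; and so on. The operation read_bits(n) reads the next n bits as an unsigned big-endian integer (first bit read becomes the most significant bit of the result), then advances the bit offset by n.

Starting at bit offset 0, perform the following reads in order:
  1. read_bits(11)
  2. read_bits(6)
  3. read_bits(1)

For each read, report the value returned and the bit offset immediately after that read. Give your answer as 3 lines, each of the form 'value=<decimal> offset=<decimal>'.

Answer: value=1344 offset=11
value=15 offset=17
value=0 offset=18

Derivation:
Read 1: bits[0:11] width=11 -> value=1344 (bin 10101000000); offset now 11 = byte 1 bit 3; 29 bits remain
Read 2: bits[11:17] width=6 -> value=15 (bin 001111); offset now 17 = byte 2 bit 1; 23 bits remain
Read 3: bits[17:18] width=1 -> value=0 (bin 0); offset now 18 = byte 2 bit 2; 22 bits remain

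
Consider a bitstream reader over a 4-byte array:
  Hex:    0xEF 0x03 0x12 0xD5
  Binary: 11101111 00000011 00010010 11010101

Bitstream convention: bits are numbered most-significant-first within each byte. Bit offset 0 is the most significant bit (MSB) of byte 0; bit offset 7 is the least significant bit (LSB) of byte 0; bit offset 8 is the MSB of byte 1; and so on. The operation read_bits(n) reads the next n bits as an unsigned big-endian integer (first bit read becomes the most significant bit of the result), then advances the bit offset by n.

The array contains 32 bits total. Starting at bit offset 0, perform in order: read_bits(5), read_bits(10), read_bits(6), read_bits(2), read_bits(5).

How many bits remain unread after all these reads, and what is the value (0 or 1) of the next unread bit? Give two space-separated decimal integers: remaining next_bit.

Answer: 4 0

Derivation:
Read 1: bits[0:5] width=5 -> value=29 (bin 11101); offset now 5 = byte 0 bit 5; 27 bits remain
Read 2: bits[5:15] width=10 -> value=897 (bin 1110000001); offset now 15 = byte 1 bit 7; 17 bits remain
Read 3: bits[15:21] width=6 -> value=34 (bin 100010); offset now 21 = byte 2 bit 5; 11 bits remain
Read 4: bits[21:23] width=2 -> value=1 (bin 01); offset now 23 = byte 2 bit 7; 9 bits remain
Read 5: bits[23:28] width=5 -> value=13 (bin 01101); offset now 28 = byte 3 bit 4; 4 bits remain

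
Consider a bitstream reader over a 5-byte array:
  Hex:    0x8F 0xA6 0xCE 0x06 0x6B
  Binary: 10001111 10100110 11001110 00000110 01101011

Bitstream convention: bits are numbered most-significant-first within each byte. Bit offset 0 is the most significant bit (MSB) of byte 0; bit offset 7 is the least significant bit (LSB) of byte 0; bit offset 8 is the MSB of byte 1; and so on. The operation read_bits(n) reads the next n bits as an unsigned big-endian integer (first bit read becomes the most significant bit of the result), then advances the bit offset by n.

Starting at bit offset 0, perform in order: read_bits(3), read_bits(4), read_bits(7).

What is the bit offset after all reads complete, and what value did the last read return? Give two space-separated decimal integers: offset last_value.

Answer: 14 105

Derivation:
Read 1: bits[0:3] width=3 -> value=4 (bin 100); offset now 3 = byte 0 bit 3; 37 bits remain
Read 2: bits[3:7] width=4 -> value=7 (bin 0111); offset now 7 = byte 0 bit 7; 33 bits remain
Read 3: bits[7:14] width=7 -> value=105 (bin 1101001); offset now 14 = byte 1 bit 6; 26 bits remain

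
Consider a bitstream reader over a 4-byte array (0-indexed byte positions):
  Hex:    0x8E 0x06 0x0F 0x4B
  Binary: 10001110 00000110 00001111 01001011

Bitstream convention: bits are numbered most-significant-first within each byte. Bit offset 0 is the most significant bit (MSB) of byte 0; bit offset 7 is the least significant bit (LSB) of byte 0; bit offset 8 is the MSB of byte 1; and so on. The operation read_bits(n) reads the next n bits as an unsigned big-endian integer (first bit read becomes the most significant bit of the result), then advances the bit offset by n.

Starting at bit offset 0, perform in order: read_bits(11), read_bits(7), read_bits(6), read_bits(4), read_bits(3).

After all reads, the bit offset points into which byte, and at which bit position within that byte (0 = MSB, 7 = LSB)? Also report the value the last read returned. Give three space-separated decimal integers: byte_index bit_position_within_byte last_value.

Answer: 3 7 5

Derivation:
Read 1: bits[0:11] width=11 -> value=1136 (bin 10001110000); offset now 11 = byte 1 bit 3; 21 bits remain
Read 2: bits[11:18] width=7 -> value=24 (bin 0011000); offset now 18 = byte 2 bit 2; 14 bits remain
Read 3: bits[18:24] width=6 -> value=15 (bin 001111); offset now 24 = byte 3 bit 0; 8 bits remain
Read 4: bits[24:28] width=4 -> value=4 (bin 0100); offset now 28 = byte 3 bit 4; 4 bits remain
Read 5: bits[28:31] width=3 -> value=5 (bin 101); offset now 31 = byte 3 bit 7; 1 bits remain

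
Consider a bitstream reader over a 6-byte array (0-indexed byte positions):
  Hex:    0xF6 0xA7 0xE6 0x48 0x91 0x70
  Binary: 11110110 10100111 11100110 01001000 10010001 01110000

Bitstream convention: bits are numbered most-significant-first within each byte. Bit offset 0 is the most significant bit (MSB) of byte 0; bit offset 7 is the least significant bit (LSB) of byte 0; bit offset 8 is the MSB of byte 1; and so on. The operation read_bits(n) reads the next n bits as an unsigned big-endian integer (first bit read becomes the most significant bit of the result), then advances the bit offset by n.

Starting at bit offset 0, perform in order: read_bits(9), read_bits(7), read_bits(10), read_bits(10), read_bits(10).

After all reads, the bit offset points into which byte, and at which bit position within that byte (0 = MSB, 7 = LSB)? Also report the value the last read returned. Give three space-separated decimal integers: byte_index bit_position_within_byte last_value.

Answer: 5 6 92

Derivation:
Read 1: bits[0:9] width=9 -> value=493 (bin 111101101); offset now 9 = byte 1 bit 1; 39 bits remain
Read 2: bits[9:16] width=7 -> value=39 (bin 0100111); offset now 16 = byte 2 bit 0; 32 bits remain
Read 3: bits[16:26] width=10 -> value=921 (bin 1110011001); offset now 26 = byte 3 bit 2; 22 bits remain
Read 4: bits[26:36] width=10 -> value=137 (bin 0010001001); offset now 36 = byte 4 bit 4; 12 bits remain
Read 5: bits[36:46] width=10 -> value=92 (bin 0001011100); offset now 46 = byte 5 bit 6; 2 bits remain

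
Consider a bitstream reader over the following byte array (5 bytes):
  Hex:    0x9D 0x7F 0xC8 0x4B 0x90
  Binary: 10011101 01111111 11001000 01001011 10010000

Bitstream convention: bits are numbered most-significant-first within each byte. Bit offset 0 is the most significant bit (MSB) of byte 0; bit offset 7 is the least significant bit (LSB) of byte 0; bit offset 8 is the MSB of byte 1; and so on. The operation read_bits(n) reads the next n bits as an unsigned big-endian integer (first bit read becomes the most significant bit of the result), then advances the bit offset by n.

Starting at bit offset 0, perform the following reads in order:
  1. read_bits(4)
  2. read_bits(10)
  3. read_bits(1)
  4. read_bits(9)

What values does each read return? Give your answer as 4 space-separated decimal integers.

Answer: 9 863 1 456

Derivation:
Read 1: bits[0:4] width=4 -> value=9 (bin 1001); offset now 4 = byte 0 bit 4; 36 bits remain
Read 2: bits[4:14] width=10 -> value=863 (bin 1101011111); offset now 14 = byte 1 bit 6; 26 bits remain
Read 3: bits[14:15] width=1 -> value=1 (bin 1); offset now 15 = byte 1 bit 7; 25 bits remain
Read 4: bits[15:24] width=9 -> value=456 (bin 111001000); offset now 24 = byte 3 bit 0; 16 bits remain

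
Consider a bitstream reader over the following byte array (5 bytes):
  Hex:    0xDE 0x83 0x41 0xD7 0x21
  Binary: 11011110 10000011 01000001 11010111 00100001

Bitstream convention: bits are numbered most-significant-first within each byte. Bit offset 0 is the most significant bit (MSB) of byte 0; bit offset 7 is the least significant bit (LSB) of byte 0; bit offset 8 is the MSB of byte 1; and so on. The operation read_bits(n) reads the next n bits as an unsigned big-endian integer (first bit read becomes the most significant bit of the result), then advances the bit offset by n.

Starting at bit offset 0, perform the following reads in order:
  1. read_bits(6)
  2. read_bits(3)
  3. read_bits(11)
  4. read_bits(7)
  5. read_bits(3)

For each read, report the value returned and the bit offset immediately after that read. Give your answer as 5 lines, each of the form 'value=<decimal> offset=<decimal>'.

Read 1: bits[0:6] width=6 -> value=55 (bin 110111); offset now 6 = byte 0 bit 6; 34 bits remain
Read 2: bits[6:9] width=3 -> value=5 (bin 101); offset now 9 = byte 1 bit 1; 31 bits remain
Read 3: bits[9:20] width=11 -> value=52 (bin 00000110100); offset now 20 = byte 2 bit 4; 20 bits remain
Read 4: bits[20:27] width=7 -> value=14 (bin 0001110); offset now 27 = byte 3 bit 3; 13 bits remain
Read 5: bits[27:30] width=3 -> value=5 (bin 101); offset now 30 = byte 3 bit 6; 10 bits remain

Answer: value=55 offset=6
value=5 offset=9
value=52 offset=20
value=14 offset=27
value=5 offset=30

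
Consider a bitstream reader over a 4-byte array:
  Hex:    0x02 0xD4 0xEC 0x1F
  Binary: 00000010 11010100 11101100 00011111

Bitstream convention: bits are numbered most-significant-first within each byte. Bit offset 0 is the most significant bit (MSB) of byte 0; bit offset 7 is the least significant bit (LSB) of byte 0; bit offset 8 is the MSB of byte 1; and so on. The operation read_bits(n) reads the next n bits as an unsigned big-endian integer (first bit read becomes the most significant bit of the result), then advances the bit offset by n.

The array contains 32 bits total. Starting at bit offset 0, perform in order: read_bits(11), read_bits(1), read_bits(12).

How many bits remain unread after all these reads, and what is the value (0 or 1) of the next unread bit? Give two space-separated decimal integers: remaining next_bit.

Read 1: bits[0:11] width=11 -> value=22 (bin 00000010110); offset now 11 = byte 1 bit 3; 21 bits remain
Read 2: bits[11:12] width=1 -> value=1 (bin 1); offset now 12 = byte 1 bit 4; 20 bits remain
Read 3: bits[12:24] width=12 -> value=1260 (bin 010011101100); offset now 24 = byte 3 bit 0; 8 bits remain

Answer: 8 0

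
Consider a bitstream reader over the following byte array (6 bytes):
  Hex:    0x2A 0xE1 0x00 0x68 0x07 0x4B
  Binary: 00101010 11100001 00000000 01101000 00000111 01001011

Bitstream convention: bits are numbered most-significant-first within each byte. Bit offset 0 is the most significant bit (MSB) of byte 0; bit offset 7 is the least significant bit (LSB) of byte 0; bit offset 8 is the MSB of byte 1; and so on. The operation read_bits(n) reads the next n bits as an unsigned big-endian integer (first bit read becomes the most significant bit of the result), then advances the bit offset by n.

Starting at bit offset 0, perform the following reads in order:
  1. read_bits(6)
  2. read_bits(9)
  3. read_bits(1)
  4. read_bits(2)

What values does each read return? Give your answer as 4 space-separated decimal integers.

Answer: 10 368 1 0

Derivation:
Read 1: bits[0:6] width=6 -> value=10 (bin 001010); offset now 6 = byte 0 bit 6; 42 bits remain
Read 2: bits[6:15] width=9 -> value=368 (bin 101110000); offset now 15 = byte 1 bit 7; 33 bits remain
Read 3: bits[15:16] width=1 -> value=1 (bin 1); offset now 16 = byte 2 bit 0; 32 bits remain
Read 4: bits[16:18] width=2 -> value=0 (bin 00); offset now 18 = byte 2 bit 2; 30 bits remain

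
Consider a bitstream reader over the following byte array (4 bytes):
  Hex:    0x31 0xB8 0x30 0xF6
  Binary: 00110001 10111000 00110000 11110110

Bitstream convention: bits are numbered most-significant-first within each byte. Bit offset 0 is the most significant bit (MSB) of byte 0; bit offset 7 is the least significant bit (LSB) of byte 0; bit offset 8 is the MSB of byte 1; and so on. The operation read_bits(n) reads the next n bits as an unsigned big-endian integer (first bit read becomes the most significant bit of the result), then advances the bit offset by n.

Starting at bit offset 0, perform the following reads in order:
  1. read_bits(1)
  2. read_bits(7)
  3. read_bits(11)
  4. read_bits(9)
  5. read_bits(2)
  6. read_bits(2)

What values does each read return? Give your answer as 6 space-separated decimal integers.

Answer: 0 49 1473 271 1 2

Derivation:
Read 1: bits[0:1] width=1 -> value=0 (bin 0); offset now 1 = byte 0 bit 1; 31 bits remain
Read 2: bits[1:8] width=7 -> value=49 (bin 0110001); offset now 8 = byte 1 bit 0; 24 bits remain
Read 3: bits[8:19] width=11 -> value=1473 (bin 10111000001); offset now 19 = byte 2 bit 3; 13 bits remain
Read 4: bits[19:28] width=9 -> value=271 (bin 100001111); offset now 28 = byte 3 bit 4; 4 bits remain
Read 5: bits[28:30] width=2 -> value=1 (bin 01); offset now 30 = byte 3 bit 6; 2 bits remain
Read 6: bits[30:32] width=2 -> value=2 (bin 10); offset now 32 = byte 4 bit 0; 0 bits remain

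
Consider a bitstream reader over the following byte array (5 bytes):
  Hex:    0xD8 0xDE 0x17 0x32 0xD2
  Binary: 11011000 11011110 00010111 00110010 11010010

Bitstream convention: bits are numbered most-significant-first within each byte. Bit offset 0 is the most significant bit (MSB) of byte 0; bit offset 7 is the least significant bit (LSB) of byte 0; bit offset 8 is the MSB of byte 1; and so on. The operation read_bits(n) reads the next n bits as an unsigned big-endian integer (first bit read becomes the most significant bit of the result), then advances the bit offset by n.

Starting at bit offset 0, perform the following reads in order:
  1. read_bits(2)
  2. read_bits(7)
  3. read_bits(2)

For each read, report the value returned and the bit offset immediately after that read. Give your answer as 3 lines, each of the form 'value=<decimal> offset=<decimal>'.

Answer: value=3 offset=2
value=49 offset=9
value=2 offset=11

Derivation:
Read 1: bits[0:2] width=2 -> value=3 (bin 11); offset now 2 = byte 0 bit 2; 38 bits remain
Read 2: bits[2:9] width=7 -> value=49 (bin 0110001); offset now 9 = byte 1 bit 1; 31 bits remain
Read 3: bits[9:11] width=2 -> value=2 (bin 10); offset now 11 = byte 1 bit 3; 29 bits remain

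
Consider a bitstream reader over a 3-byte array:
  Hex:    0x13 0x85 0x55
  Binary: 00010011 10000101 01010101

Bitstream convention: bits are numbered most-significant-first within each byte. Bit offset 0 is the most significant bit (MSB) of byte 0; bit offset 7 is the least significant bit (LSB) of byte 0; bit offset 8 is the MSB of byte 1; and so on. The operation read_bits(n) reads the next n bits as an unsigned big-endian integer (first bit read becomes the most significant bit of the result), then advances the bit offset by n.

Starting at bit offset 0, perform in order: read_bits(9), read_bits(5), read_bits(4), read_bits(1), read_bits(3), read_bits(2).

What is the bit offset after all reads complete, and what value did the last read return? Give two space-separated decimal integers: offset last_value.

Read 1: bits[0:9] width=9 -> value=39 (bin 000100111); offset now 9 = byte 1 bit 1; 15 bits remain
Read 2: bits[9:14] width=5 -> value=1 (bin 00001); offset now 14 = byte 1 bit 6; 10 bits remain
Read 3: bits[14:18] width=4 -> value=5 (bin 0101); offset now 18 = byte 2 bit 2; 6 bits remain
Read 4: bits[18:19] width=1 -> value=0 (bin 0); offset now 19 = byte 2 bit 3; 5 bits remain
Read 5: bits[19:22] width=3 -> value=5 (bin 101); offset now 22 = byte 2 bit 6; 2 bits remain
Read 6: bits[22:24] width=2 -> value=1 (bin 01); offset now 24 = byte 3 bit 0; 0 bits remain

Answer: 24 1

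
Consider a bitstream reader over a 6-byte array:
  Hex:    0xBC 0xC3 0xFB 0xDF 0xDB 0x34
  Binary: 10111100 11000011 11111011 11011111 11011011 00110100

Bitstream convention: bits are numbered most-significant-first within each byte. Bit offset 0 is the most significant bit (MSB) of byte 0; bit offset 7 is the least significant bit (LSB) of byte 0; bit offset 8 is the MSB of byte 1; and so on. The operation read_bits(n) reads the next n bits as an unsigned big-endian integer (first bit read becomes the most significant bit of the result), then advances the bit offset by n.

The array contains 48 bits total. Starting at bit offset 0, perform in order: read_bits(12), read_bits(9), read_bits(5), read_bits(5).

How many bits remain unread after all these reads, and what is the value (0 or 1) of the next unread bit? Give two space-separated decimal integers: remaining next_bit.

Read 1: bits[0:12] width=12 -> value=3020 (bin 101111001100); offset now 12 = byte 1 bit 4; 36 bits remain
Read 2: bits[12:21] width=9 -> value=127 (bin 001111111); offset now 21 = byte 2 bit 5; 27 bits remain
Read 3: bits[21:26] width=5 -> value=15 (bin 01111); offset now 26 = byte 3 bit 2; 22 bits remain
Read 4: bits[26:31] width=5 -> value=15 (bin 01111); offset now 31 = byte 3 bit 7; 17 bits remain

Answer: 17 1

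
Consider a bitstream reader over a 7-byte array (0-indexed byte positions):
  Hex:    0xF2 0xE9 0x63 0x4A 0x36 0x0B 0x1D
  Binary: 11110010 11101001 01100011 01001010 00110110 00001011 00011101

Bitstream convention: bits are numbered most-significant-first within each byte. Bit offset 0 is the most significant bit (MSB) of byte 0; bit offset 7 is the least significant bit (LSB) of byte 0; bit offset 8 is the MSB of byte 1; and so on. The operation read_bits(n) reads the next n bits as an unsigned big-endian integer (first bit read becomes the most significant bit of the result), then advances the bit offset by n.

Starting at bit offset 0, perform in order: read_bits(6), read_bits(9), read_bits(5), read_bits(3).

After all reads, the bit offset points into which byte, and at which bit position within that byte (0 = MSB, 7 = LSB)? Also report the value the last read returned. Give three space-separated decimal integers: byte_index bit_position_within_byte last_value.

Answer: 2 7 1

Derivation:
Read 1: bits[0:6] width=6 -> value=60 (bin 111100); offset now 6 = byte 0 bit 6; 50 bits remain
Read 2: bits[6:15] width=9 -> value=372 (bin 101110100); offset now 15 = byte 1 bit 7; 41 bits remain
Read 3: bits[15:20] width=5 -> value=22 (bin 10110); offset now 20 = byte 2 bit 4; 36 bits remain
Read 4: bits[20:23] width=3 -> value=1 (bin 001); offset now 23 = byte 2 bit 7; 33 bits remain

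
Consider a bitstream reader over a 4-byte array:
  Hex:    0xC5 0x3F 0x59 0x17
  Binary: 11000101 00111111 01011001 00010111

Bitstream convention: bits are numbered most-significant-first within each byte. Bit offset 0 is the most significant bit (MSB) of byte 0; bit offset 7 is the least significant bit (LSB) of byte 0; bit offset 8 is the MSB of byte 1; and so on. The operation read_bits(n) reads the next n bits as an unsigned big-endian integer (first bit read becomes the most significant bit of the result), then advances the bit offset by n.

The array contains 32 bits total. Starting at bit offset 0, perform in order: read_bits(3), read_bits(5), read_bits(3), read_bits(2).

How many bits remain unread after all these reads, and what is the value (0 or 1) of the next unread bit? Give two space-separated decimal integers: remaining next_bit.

Answer: 19 1

Derivation:
Read 1: bits[0:3] width=3 -> value=6 (bin 110); offset now 3 = byte 0 bit 3; 29 bits remain
Read 2: bits[3:8] width=5 -> value=5 (bin 00101); offset now 8 = byte 1 bit 0; 24 bits remain
Read 3: bits[8:11] width=3 -> value=1 (bin 001); offset now 11 = byte 1 bit 3; 21 bits remain
Read 4: bits[11:13] width=2 -> value=3 (bin 11); offset now 13 = byte 1 bit 5; 19 bits remain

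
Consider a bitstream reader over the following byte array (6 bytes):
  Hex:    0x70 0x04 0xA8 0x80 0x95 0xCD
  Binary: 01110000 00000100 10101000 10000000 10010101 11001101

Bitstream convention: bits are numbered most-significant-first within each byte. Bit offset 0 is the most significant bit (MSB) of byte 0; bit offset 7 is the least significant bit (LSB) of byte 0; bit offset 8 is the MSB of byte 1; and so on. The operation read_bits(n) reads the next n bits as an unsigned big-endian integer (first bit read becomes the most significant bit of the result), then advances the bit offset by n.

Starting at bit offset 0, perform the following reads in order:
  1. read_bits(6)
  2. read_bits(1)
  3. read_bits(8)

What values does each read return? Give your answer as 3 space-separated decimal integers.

Read 1: bits[0:6] width=6 -> value=28 (bin 011100); offset now 6 = byte 0 bit 6; 42 bits remain
Read 2: bits[6:7] width=1 -> value=0 (bin 0); offset now 7 = byte 0 bit 7; 41 bits remain
Read 3: bits[7:15] width=8 -> value=2 (bin 00000010); offset now 15 = byte 1 bit 7; 33 bits remain

Answer: 28 0 2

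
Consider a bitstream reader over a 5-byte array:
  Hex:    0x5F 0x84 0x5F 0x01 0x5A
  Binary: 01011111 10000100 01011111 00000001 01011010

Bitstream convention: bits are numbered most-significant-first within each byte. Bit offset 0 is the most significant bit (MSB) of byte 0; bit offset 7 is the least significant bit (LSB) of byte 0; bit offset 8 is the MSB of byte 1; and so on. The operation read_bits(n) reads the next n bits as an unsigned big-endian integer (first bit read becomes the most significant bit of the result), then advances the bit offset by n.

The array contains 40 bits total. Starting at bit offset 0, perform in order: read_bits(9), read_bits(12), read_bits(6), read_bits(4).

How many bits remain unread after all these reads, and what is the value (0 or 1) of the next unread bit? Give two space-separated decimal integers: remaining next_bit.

Read 1: bits[0:9] width=9 -> value=191 (bin 010111111); offset now 9 = byte 1 bit 1; 31 bits remain
Read 2: bits[9:21] width=12 -> value=139 (bin 000010001011); offset now 21 = byte 2 bit 5; 19 bits remain
Read 3: bits[21:27] width=6 -> value=56 (bin 111000); offset now 27 = byte 3 bit 3; 13 bits remain
Read 4: bits[27:31] width=4 -> value=0 (bin 0000); offset now 31 = byte 3 bit 7; 9 bits remain

Answer: 9 1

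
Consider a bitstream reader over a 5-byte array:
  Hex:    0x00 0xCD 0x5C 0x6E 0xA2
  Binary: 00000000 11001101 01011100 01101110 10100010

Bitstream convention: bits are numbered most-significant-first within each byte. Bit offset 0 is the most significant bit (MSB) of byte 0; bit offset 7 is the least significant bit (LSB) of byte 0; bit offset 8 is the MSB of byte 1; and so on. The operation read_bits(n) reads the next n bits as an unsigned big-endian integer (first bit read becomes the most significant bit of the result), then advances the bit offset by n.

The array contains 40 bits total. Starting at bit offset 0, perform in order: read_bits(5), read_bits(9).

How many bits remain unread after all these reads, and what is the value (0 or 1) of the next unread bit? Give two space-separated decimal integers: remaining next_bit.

Answer: 26 0

Derivation:
Read 1: bits[0:5] width=5 -> value=0 (bin 00000); offset now 5 = byte 0 bit 5; 35 bits remain
Read 2: bits[5:14] width=9 -> value=51 (bin 000110011); offset now 14 = byte 1 bit 6; 26 bits remain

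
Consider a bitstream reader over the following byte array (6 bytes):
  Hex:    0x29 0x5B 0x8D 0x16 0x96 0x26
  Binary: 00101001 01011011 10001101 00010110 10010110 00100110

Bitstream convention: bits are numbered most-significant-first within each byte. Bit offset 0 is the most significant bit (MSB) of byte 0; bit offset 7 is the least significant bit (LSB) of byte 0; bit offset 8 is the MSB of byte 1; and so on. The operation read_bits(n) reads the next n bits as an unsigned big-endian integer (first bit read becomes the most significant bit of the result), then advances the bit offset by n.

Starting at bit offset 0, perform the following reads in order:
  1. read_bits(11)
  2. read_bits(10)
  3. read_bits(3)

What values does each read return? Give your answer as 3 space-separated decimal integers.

Answer: 330 881 5

Derivation:
Read 1: bits[0:11] width=11 -> value=330 (bin 00101001010); offset now 11 = byte 1 bit 3; 37 bits remain
Read 2: bits[11:21] width=10 -> value=881 (bin 1101110001); offset now 21 = byte 2 bit 5; 27 bits remain
Read 3: bits[21:24] width=3 -> value=5 (bin 101); offset now 24 = byte 3 bit 0; 24 bits remain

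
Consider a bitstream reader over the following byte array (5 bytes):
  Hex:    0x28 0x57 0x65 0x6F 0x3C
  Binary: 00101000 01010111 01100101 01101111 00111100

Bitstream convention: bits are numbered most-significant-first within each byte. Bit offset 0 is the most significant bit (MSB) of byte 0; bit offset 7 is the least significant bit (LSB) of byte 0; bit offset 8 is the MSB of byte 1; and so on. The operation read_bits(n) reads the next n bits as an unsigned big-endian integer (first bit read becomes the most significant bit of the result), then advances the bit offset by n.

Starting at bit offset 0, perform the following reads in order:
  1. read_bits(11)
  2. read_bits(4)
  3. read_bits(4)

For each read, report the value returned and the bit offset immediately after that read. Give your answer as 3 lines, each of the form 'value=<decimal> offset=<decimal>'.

Answer: value=322 offset=11
value=11 offset=15
value=11 offset=19

Derivation:
Read 1: bits[0:11] width=11 -> value=322 (bin 00101000010); offset now 11 = byte 1 bit 3; 29 bits remain
Read 2: bits[11:15] width=4 -> value=11 (bin 1011); offset now 15 = byte 1 bit 7; 25 bits remain
Read 3: bits[15:19] width=4 -> value=11 (bin 1011); offset now 19 = byte 2 bit 3; 21 bits remain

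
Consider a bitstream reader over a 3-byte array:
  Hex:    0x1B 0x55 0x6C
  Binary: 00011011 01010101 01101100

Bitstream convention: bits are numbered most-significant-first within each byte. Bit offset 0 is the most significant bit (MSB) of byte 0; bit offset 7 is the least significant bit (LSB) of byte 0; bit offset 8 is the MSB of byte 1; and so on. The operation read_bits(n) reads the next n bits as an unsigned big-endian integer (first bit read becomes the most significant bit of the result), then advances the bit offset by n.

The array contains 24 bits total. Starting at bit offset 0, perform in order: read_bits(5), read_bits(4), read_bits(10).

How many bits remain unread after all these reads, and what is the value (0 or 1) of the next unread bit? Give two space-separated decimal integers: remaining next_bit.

Answer: 5 0

Derivation:
Read 1: bits[0:5] width=5 -> value=3 (bin 00011); offset now 5 = byte 0 bit 5; 19 bits remain
Read 2: bits[5:9] width=4 -> value=6 (bin 0110); offset now 9 = byte 1 bit 1; 15 bits remain
Read 3: bits[9:19] width=10 -> value=683 (bin 1010101011); offset now 19 = byte 2 bit 3; 5 bits remain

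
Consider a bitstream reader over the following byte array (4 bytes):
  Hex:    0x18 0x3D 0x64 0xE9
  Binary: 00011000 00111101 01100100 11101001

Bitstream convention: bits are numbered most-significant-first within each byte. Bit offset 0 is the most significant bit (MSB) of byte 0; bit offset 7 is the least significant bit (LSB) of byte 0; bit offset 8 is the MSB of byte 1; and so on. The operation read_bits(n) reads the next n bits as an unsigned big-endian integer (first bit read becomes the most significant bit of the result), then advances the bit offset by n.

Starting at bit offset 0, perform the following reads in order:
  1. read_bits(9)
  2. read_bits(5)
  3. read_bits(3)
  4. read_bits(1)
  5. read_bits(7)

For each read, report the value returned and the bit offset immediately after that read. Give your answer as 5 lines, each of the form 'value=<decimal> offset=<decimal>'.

Answer: value=48 offset=9
value=15 offset=14
value=2 offset=17
value=1 offset=18
value=73 offset=25

Derivation:
Read 1: bits[0:9] width=9 -> value=48 (bin 000110000); offset now 9 = byte 1 bit 1; 23 bits remain
Read 2: bits[9:14] width=5 -> value=15 (bin 01111); offset now 14 = byte 1 bit 6; 18 bits remain
Read 3: bits[14:17] width=3 -> value=2 (bin 010); offset now 17 = byte 2 bit 1; 15 bits remain
Read 4: bits[17:18] width=1 -> value=1 (bin 1); offset now 18 = byte 2 bit 2; 14 bits remain
Read 5: bits[18:25] width=7 -> value=73 (bin 1001001); offset now 25 = byte 3 bit 1; 7 bits remain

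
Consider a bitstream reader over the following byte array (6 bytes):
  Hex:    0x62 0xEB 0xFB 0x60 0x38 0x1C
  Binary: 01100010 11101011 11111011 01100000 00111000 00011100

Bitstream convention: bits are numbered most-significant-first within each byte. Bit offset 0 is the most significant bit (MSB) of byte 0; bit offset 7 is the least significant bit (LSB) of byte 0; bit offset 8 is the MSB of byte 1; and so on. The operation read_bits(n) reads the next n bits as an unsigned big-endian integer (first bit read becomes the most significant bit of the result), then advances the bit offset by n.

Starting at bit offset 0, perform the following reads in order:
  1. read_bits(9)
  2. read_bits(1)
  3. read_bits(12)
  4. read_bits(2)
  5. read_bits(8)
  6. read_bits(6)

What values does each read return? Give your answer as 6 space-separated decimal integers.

Read 1: bits[0:9] width=9 -> value=197 (bin 011000101); offset now 9 = byte 1 bit 1; 39 bits remain
Read 2: bits[9:10] width=1 -> value=1 (bin 1); offset now 10 = byte 1 bit 2; 38 bits remain
Read 3: bits[10:22] width=12 -> value=2814 (bin 101011111110); offset now 22 = byte 2 bit 6; 26 bits remain
Read 4: bits[22:24] width=2 -> value=3 (bin 11); offset now 24 = byte 3 bit 0; 24 bits remain
Read 5: bits[24:32] width=8 -> value=96 (bin 01100000); offset now 32 = byte 4 bit 0; 16 bits remain
Read 6: bits[32:38] width=6 -> value=14 (bin 001110); offset now 38 = byte 4 bit 6; 10 bits remain

Answer: 197 1 2814 3 96 14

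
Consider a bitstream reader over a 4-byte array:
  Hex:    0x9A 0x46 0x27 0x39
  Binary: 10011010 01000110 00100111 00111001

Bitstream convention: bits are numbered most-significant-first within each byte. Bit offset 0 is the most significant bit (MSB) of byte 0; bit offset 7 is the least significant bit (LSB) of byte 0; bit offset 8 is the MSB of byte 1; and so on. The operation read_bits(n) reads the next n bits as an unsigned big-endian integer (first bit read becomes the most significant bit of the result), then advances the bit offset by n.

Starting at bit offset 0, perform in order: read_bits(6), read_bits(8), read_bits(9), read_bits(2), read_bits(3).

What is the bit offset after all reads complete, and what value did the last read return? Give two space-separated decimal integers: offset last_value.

Answer: 28 3

Derivation:
Read 1: bits[0:6] width=6 -> value=38 (bin 100110); offset now 6 = byte 0 bit 6; 26 bits remain
Read 2: bits[6:14] width=8 -> value=145 (bin 10010001); offset now 14 = byte 1 bit 6; 18 bits remain
Read 3: bits[14:23] width=9 -> value=275 (bin 100010011); offset now 23 = byte 2 bit 7; 9 bits remain
Read 4: bits[23:25] width=2 -> value=2 (bin 10); offset now 25 = byte 3 bit 1; 7 bits remain
Read 5: bits[25:28] width=3 -> value=3 (bin 011); offset now 28 = byte 3 bit 4; 4 bits remain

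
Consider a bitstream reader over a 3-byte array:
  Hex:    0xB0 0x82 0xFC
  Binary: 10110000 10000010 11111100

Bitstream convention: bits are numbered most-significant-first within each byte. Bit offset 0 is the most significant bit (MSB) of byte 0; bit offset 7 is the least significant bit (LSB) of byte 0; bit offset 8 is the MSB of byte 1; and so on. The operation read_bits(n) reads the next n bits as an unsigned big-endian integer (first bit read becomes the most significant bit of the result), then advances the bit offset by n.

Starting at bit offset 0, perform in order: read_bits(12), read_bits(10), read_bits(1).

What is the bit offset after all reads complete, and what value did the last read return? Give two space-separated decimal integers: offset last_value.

Answer: 23 0

Derivation:
Read 1: bits[0:12] width=12 -> value=2824 (bin 101100001000); offset now 12 = byte 1 bit 4; 12 bits remain
Read 2: bits[12:22] width=10 -> value=191 (bin 0010111111); offset now 22 = byte 2 bit 6; 2 bits remain
Read 3: bits[22:23] width=1 -> value=0 (bin 0); offset now 23 = byte 2 bit 7; 1 bits remain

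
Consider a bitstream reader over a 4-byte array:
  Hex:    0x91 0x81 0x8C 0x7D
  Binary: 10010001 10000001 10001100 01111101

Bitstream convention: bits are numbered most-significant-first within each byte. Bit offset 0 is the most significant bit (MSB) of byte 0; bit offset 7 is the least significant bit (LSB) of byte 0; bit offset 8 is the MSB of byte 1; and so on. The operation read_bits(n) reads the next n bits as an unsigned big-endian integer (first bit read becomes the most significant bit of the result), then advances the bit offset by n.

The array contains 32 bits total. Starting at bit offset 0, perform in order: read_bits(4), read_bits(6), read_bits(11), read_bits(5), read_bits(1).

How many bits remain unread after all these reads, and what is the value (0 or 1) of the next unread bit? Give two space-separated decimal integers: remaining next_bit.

Read 1: bits[0:4] width=4 -> value=9 (bin 1001); offset now 4 = byte 0 bit 4; 28 bits remain
Read 2: bits[4:10] width=6 -> value=6 (bin 000110); offset now 10 = byte 1 bit 2; 22 bits remain
Read 3: bits[10:21] width=11 -> value=49 (bin 00000110001); offset now 21 = byte 2 bit 5; 11 bits remain
Read 4: bits[21:26] width=5 -> value=17 (bin 10001); offset now 26 = byte 3 bit 2; 6 bits remain
Read 5: bits[26:27] width=1 -> value=1 (bin 1); offset now 27 = byte 3 bit 3; 5 bits remain

Answer: 5 1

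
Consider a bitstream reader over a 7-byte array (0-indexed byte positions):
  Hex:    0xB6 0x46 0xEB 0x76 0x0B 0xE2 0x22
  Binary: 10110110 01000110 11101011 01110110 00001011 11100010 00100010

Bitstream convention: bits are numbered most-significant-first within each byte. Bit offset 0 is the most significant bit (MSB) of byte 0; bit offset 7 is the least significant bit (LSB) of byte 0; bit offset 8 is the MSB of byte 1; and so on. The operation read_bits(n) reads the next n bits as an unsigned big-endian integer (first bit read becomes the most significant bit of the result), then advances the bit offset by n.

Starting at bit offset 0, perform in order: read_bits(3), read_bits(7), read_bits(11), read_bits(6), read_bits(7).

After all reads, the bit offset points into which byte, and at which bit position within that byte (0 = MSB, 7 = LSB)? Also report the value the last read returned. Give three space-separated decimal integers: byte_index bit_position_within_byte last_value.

Answer: 4 2 88

Derivation:
Read 1: bits[0:3] width=3 -> value=5 (bin 101); offset now 3 = byte 0 bit 3; 53 bits remain
Read 2: bits[3:10] width=7 -> value=89 (bin 1011001); offset now 10 = byte 1 bit 2; 46 bits remain
Read 3: bits[10:21] width=11 -> value=221 (bin 00011011101); offset now 21 = byte 2 bit 5; 35 bits remain
Read 4: bits[21:27] width=6 -> value=27 (bin 011011); offset now 27 = byte 3 bit 3; 29 bits remain
Read 5: bits[27:34] width=7 -> value=88 (bin 1011000); offset now 34 = byte 4 bit 2; 22 bits remain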